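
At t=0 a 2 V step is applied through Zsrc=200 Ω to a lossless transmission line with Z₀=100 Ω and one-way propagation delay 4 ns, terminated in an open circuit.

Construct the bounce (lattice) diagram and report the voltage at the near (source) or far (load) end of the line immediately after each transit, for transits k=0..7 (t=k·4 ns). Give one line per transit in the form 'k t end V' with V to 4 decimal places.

Γ_L=1.000000, Γ_S=0.333333; launch V₁=2·100/300=0.666667
k=0 src: V=0.6667
k=1 load: inc=0.666667, refl=0.666667·1.000000=0.6667; V=0.000000+0.666667+0.666667=1.3333
k=2 src: inc=0.666667, refl=0.666667·0.333333=0.2222; V=0.666667+0.666667+0.222222=1.5556
k=3 load: inc=0.222222, refl=0.222222·1.000000=0.2222; V=1.333333+0.222222+0.222222=1.7778
k=4 src: inc=0.222222, refl=0.222222·0.333333=0.0741; V=1.555556+0.222222+0.074074=1.8519
k=5 load: inc=0.074074, refl=0.074074·1.000000=0.0741; V=1.777778+0.074074+0.074074=1.9259
k=6 src: inc=0.074074, refl=0.074074·0.333333=0.0247; V=1.851852+0.074074+0.024691=1.9506
k=7 load: inc=0.024691, refl=0.024691·1.000000=0.0247; V=1.925926+0.024691+0.024691=1.9753

0 0 source 0.6667
1 4 load 1.3333
2 8 source 1.5556
3 12 load 1.7778
4 16 source 1.8519
5 20 load 1.9259
6 24 source 1.9506
7 28 load 1.9753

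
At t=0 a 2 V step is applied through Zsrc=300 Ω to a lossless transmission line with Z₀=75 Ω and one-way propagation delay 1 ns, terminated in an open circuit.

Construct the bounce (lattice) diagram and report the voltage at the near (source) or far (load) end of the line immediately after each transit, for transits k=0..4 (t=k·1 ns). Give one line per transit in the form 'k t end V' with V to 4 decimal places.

Γ_L=1.000000, Γ_S=0.600000; launch V₁=2·75/375=0.400000
k=0 src: V=0.4000
k=1 load: inc=0.400000, refl=0.400000·1.000000=0.4000; V=0.000000+0.400000+0.400000=0.8000
k=2 src: inc=0.400000, refl=0.400000·0.600000=0.2400; V=0.400000+0.400000+0.240000=1.0400
k=3 load: inc=0.240000, refl=0.240000·1.000000=0.2400; V=0.800000+0.240000+0.240000=1.2800
k=4 src: inc=0.240000, refl=0.240000·0.600000=0.1440; V=1.040000+0.240000+0.144000=1.4240

0 0 source 0.4000
1 1 load 0.8000
2 2 source 1.0400
3 3 load 1.2800
4 4 source 1.4240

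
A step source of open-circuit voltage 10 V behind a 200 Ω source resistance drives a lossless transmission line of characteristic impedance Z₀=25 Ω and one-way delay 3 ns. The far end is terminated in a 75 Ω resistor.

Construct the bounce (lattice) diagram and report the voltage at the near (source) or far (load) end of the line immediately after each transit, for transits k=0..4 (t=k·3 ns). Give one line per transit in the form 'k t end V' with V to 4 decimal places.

Γ_L=0.500000, Γ_S=0.777778; launch V₁=10·25/225=1.111111
k=0 src: V=1.1111
k=1 load: inc=1.111111, refl=1.111111·0.500000=0.5556; V=0.000000+1.111111+0.555556=1.6667
k=2 src: inc=0.555556, refl=0.555556·0.777778=0.4321; V=1.111111+0.555556+0.432099=2.0988
k=3 load: inc=0.432099, refl=0.432099·0.500000=0.2160; V=1.666667+0.432099+0.216049=2.3148
k=4 src: inc=0.216049, refl=0.216049·0.777778=0.1680; V=2.098765+0.216049+0.168038=2.4829

0 0 source 1.1111
1 3 load 1.6667
2 6 source 2.0988
3 9 load 2.3148
4 12 source 2.4829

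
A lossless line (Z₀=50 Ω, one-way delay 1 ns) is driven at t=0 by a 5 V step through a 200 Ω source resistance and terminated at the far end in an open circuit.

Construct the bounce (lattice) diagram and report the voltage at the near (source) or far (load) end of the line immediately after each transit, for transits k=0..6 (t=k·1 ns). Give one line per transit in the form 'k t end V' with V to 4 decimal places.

0 0 source 1.0000
1 1 load 2.0000
2 2 source 2.6000
3 3 load 3.2000
4 4 source 3.5600
5 5 load 3.9200
6 6 source 4.1360

Γ_L=1.000000, Γ_S=0.600000; launch V₁=5·50/250=1.000000
k=0 src: V=1.0000
k=1 load: inc=1.000000, refl=1.000000·1.000000=1.0000; V=0.000000+1.000000+1.000000=2.0000
k=2 src: inc=1.000000, refl=1.000000·0.600000=0.6000; V=1.000000+1.000000+0.600000=2.6000
k=3 load: inc=0.600000, refl=0.600000·1.000000=0.6000; V=2.000000+0.600000+0.600000=3.2000
k=4 src: inc=0.600000, refl=0.600000·0.600000=0.3600; V=2.600000+0.600000+0.360000=3.5600
k=5 load: inc=0.360000, refl=0.360000·1.000000=0.3600; V=3.200000+0.360000+0.360000=3.9200
k=6 src: inc=0.360000, refl=0.360000·0.600000=0.2160; V=3.560000+0.360000+0.216000=4.1360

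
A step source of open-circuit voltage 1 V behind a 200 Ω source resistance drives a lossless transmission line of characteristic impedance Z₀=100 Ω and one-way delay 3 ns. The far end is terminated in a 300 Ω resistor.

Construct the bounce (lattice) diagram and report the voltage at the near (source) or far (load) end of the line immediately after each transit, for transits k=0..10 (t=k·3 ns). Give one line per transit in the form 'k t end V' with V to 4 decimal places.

0 0 source 0.3333
1 3 load 0.5000
2 6 source 0.5556
3 9 load 0.5833
4 12 source 0.5926
5 15 load 0.5972
6 18 source 0.5988
7 21 load 0.5995
8 24 source 0.5998
9 27 load 0.5999
10 30 source 0.6000

Γ_L=0.500000, Γ_S=0.333333; launch V₁=1·100/300=0.333333
k=0 src: V=0.3333
k=1 load: inc=0.333333, refl=0.333333·0.500000=0.1667; V=0.000000+0.333333+0.166667=0.5000
k=2 src: inc=0.166667, refl=0.166667·0.333333=0.0556; V=0.333333+0.166667+0.055556=0.5556
k=3 load: inc=0.055556, refl=0.055556·0.500000=0.0278; V=0.500000+0.055556+0.027778=0.5833
k=4 src: inc=0.027778, refl=0.027778·0.333333=0.0093; V=0.555556+0.027778+0.009259=0.5926
k=5 load: inc=0.009259, refl=0.009259·0.500000=0.0046; V=0.583333+0.009259+0.004630=0.5972
k=6 src: inc=0.004630, refl=0.004630·0.333333=0.0015; V=0.592593+0.004630+0.001543=0.5988
k=7 load: inc=0.001543, refl=0.001543·0.500000=0.0008; V=0.597222+0.001543+0.000772=0.5995
k=8 src: inc=0.000772, refl=0.000772·0.333333=0.0003; V=0.598765+0.000772+0.000257=0.5998
k=9 load: inc=0.000257, refl=0.000257·0.500000=0.0001; V=0.599537+0.000257+0.000129=0.5999
k=10 src: inc=0.000129, refl=0.000129·0.333333=0.0000; V=0.599794+0.000129+0.000043=0.6000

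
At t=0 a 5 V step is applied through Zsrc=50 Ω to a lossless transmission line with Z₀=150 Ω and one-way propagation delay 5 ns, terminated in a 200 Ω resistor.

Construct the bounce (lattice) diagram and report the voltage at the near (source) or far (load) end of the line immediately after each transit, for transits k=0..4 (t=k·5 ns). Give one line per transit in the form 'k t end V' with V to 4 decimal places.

Γ_L=0.142857, Γ_S=-0.500000; launch V₁=5·150/200=3.750000
k=0 src: V=3.7500
k=1 load: inc=3.750000, refl=3.750000·0.142857=0.5357; V=0.000000+3.750000+0.535714=4.2857
k=2 src: inc=0.535714, refl=0.535714·-0.500000=-0.2679; V=3.750000+0.535714+-0.267857=4.0179
k=3 load: inc=-0.267857, refl=-0.267857·0.142857=-0.0383; V=4.285714+-0.267857+-0.038265=3.9796
k=4 src: inc=-0.038265, refl=-0.038265·-0.500000=0.0191; V=4.017857+-0.038265+0.019133=3.9987

0 0 source 3.7500
1 5 load 4.2857
2 10 source 4.0179
3 15 load 3.9796
4 20 source 3.9987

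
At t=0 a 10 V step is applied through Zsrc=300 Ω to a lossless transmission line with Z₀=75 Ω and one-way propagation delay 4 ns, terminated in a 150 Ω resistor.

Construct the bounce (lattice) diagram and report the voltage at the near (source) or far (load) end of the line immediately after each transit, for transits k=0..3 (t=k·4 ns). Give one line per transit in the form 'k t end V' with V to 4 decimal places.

Γ_L=0.333333, Γ_S=0.600000; launch V₁=10·75/375=2.000000
k=0 src: V=2.0000
k=1 load: inc=2.000000, refl=2.000000·0.333333=0.6667; V=0.000000+2.000000+0.666667=2.6667
k=2 src: inc=0.666667, refl=0.666667·0.600000=0.4000; V=2.000000+0.666667+0.400000=3.0667
k=3 load: inc=0.400000, refl=0.400000·0.333333=0.1333; V=2.666667+0.400000+0.133333=3.2000

0 0 source 2.0000
1 4 load 2.6667
2 8 source 3.0667
3 12 load 3.2000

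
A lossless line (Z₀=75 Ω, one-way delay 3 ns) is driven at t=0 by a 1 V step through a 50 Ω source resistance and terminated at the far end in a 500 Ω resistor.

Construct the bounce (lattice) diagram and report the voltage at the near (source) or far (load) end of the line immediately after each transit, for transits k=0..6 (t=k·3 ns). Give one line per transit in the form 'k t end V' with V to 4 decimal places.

0 0 source 0.6000
1 3 load 1.0435
2 6 source 0.9548
3 9 load 0.8892
4 12 source 0.9023
5 15 load 0.9120
6 18 source 0.9101

Γ_L=0.739130, Γ_S=-0.200000; launch V₁=1·75/125=0.600000
k=0 src: V=0.6000
k=1 load: inc=0.600000, refl=0.600000·0.739130=0.4435; V=0.000000+0.600000+0.443478=1.0435
k=2 src: inc=0.443478, refl=0.443478·-0.200000=-0.0887; V=0.600000+0.443478+-0.088696=0.9548
k=3 load: inc=-0.088696, refl=-0.088696·0.739130=-0.0656; V=1.043478+-0.088696+-0.065558=0.8892
k=4 src: inc=-0.065558, refl=-0.065558·-0.200000=0.0131; V=0.954783+-0.065558+0.013112=0.9023
k=5 load: inc=0.013112, refl=0.013112·0.739130=0.0097; V=0.889225+0.013112+0.009691=0.9120
k=6 src: inc=0.009691, refl=0.009691·-0.200000=-0.0019; V=0.902336+0.009691+-0.001938=0.9101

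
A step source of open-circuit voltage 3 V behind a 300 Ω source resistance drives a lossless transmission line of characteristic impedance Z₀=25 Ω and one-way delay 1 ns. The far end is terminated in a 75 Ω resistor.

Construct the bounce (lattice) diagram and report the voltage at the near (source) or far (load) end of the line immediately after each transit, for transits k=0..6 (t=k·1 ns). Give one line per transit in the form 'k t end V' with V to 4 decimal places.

Γ_L=0.500000, Γ_S=0.846154; launch V₁=3·25/325=0.230769
k=0 src: V=0.2308
k=1 load: inc=0.230769, refl=0.230769·0.500000=0.1154; V=0.000000+0.230769+0.115385=0.3462
k=2 src: inc=0.115385, refl=0.115385·0.846154=0.0976; V=0.230769+0.115385+0.097633=0.4438
k=3 load: inc=0.097633, refl=0.097633·0.500000=0.0488; V=0.346154+0.097633+0.048817=0.4926
k=4 src: inc=0.048817, refl=0.048817·0.846154=0.0413; V=0.443787+0.048817+0.041306=0.5339
k=5 load: inc=0.041306, refl=0.041306·0.500000=0.0207; V=0.492604+0.041306+0.020653=0.5546
k=6 src: inc=0.020653, refl=0.020653·0.846154=0.0175; V=0.533910+0.020653+0.017476=0.5720

0 0 source 0.2308
1 1 load 0.3462
2 2 source 0.4438
3 3 load 0.4926
4 4 source 0.5339
5 5 load 0.5546
6 6 source 0.5720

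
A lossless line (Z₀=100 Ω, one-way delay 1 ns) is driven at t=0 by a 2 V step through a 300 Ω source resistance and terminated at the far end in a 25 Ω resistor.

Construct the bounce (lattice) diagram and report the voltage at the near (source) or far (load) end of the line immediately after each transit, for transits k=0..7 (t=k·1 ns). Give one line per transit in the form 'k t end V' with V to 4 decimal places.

0 0 source 0.5000
1 1 load 0.2000
2 2 source 0.0500
3 3 load 0.1400
4 4 source 0.1850
5 5 load 0.1580
6 6 source 0.1445
7 7 load 0.1526

Γ_L=-0.600000, Γ_S=0.500000; launch V₁=2·100/400=0.500000
k=0 src: V=0.5000
k=1 load: inc=0.500000, refl=0.500000·-0.600000=-0.3000; V=0.000000+0.500000+-0.300000=0.2000
k=2 src: inc=-0.300000, refl=-0.300000·0.500000=-0.1500; V=0.500000+-0.300000+-0.150000=0.0500
k=3 load: inc=-0.150000, refl=-0.150000·-0.600000=0.0900; V=0.200000+-0.150000+0.090000=0.1400
k=4 src: inc=0.090000, refl=0.090000·0.500000=0.0450; V=0.050000+0.090000+0.045000=0.1850
k=5 load: inc=0.045000, refl=0.045000·-0.600000=-0.0270; V=0.140000+0.045000+-0.027000=0.1580
k=6 src: inc=-0.027000, refl=-0.027000·0.500000=-0.0135; V=0.185000+-0.027000+-0.013500=0.1445
k=7 load: inc=-0.013500, refl=-0.013500·-0.600000=0.0081; V=0.158000+-0.013500+0.008100=0.1526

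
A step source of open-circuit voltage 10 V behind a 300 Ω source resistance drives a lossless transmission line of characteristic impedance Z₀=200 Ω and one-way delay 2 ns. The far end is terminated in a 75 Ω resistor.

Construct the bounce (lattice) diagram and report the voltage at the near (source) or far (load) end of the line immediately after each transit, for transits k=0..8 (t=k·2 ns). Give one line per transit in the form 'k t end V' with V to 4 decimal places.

0 0 source 4.0000
1 2 load 2.1818
2 4 source 1.8182
3 6 load 1.9835
4 8 source 2.0165
5 10 load 2.0015
6 12 source 1.9985
7 14 load 1.9999
8 16 source 2.0001

Γ_L=-0.454545, Γ_S=0.200000; launch V₁=10·200/500=4.000000
k=0 src: V=4.0000
k=1 load: inc=4.000000, refl=4.000000·-0.454545=-1.8182; V=0.000000+4.000000+-1.818182=2.1818
k=2 src: inc=-1.818182, refl=-1.818182·0.200000=-0.3636; V=4.000000+-1.818182+-0.363636=1.8182
k=3 load: inc=-0.363636, refl=-0.363636·-0.454545=0.1653; V=2.181818+-0.363636+0.165289=1.9835
k=4 src: inc=0.165289, refl=0.165289·0.200000=0.0331; V=1.818182+0.165289+0.033058=2.0165
k=5 load: inc=0.033058, refl=0.033058·-0.454545=-0.0150; V=1.983471+0.033058+-0.015026=2.0015
k=6 src: inc=-0.015026, refl=-0.015026·0.200000=-0.0030; V=2.016529+-0.015026+-0.003005=1.9985
k=7 load: inc=-0.003005, refl=-0.003005·-0.454545=0.0014; V=2.001503+-0.003005+0.001366=1.9999
k=8 src: inc=0.001366, refl=0.001366·0.200000=0.0003; V=1.998497+0.001366+0.000273=2.0001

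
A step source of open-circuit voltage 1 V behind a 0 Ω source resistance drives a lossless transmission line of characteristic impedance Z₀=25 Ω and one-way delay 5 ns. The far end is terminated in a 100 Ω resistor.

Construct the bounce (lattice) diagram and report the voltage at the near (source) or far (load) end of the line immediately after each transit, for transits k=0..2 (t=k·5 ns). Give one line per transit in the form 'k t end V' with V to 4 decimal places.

Γ_L=0.600000, Γ_S=-1.000000; launch V₁=1·25/25=1.000000
k=0 src: V=1.0000
k=1 load: inc=1.000000, refl=1.000000·0.600000=0.6000; V=0.000000+1.000000+0.600000=1.6000
k=2 src: inc=0.600000, refl=0.600000·-1.000000=-0.6000; V=1.000000+0.600000+-0.600000=1.0000

0 0 source 1.0000
1 5 load 1.6000
2 10 source 1.0000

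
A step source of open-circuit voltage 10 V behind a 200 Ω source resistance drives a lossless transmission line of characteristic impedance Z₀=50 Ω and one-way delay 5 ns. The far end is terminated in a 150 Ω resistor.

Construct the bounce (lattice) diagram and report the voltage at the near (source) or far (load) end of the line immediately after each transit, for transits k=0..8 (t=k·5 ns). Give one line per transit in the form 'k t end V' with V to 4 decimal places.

Γ_L=0.500000, Γ_S=0.600000; launch V₁=10·50/250=2.000000
k=0 src: V=2.0000
k=1 load: inc=2.000000, refl=2.000000·0.500000=1.0000; V=0.000000+2.000000+1.000000=3.0000
k=2 src: inc=1.000000, refl=1.000000·0.600000=0.6000; V=2.000000+1.000000+0.600000=3.6000
k=3 load: inc=0.600000, refl=0.600000·0.500000=0.3000; V=3.000000+0.600000+0.300000=3.9000
k=4 src: inc=0.300000, refl=0.300000·0.600000=0.1800; V=3.600000+0.300000+0.180000=4.0800
k=5 load: inc=0.180000, refl=0.180000·0.500000=0.0900; V=3.900000+0.180000+0.090000=4.1700
k=6 src: inc=0.090000, refl=0.090000·0.600000=0.0540; V=4.080000+0.090000+0.054000=4.2240
k=7 load: inc=0.054000, refl=0.054000·0.500000=0.0270; V=4.170000+0.054000+0.027000=4.2510
k=8 src: inc=0.027000, refl=0.027000·0.600000=0.0162; V=4.224000+0.027000+0.016200=4.2672

0 0 source 2.0000
1 5 load 3.0000
2 10 source 3.6000
3 15 load 3.9000
4 20 source 4.0800
5 25 load 4.1700
6 30 source 4.2240
7 35 load 4.2510
8 40 source 4.2672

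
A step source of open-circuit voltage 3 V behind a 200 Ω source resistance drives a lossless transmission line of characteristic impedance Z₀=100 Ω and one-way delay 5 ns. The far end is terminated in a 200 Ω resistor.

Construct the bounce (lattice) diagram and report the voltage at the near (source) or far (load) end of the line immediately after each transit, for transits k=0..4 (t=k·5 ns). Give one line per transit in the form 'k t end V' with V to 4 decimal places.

Γ_L=0.333333, Γ_S=0.333333; launch V₁=3·100/300=1.000000
k=0 src: V=1.0000
k=1 load: inc=1.000000, refl=1.000000·0.333333=0.3333; V=0.000000+1.000000+0.333333=1.3333
k=2 src: inc=0.333333, refl=0.333333·0.333333=0.1111; V=1.000000+0.333333+0.111111=1.4444
k=3 load: inc=0.111111, refl=0.111111·0.333333=0.0370; V=1.333333+0.111111+0.037037=1.4815
k=4 src: inc=0.037037, refl=0.037037·0.333333=0.0123; V=1.444444+0.037037+0.012346=1.4938

0 0 source 1.0000
1 5 load 1.3333
2 10 source 1.4444
3 15 load 1.4815
4 20 source 1.4938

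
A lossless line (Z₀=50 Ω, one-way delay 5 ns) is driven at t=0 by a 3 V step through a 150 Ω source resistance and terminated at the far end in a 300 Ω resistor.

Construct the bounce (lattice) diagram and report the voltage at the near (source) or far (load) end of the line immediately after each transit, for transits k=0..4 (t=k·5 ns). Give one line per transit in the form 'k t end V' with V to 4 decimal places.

Γ_L=0.714286, Γ_S=0.500000; launch V₁=3·50/200=0.750000
k=0 src: V=0.7500
k=1 load: inc=0.750000, refl=0.750000·0.714286=0.5357; V=0.000000+0.750000+0.535714=1.2857
k=2 src: inc=0.535714, refl=0.535714·0.500000=0.2679; V=0.750000+0.535714+0.267857=1.5536
k=3 load: inc=0.267857, refl=0.267857·0.714286=0.1913; V=1.285714+0.267857+0.191327=1.7449
k=4 src: inc=0.191327, refl=0.191327·0.500000=0.0957; V=1.553571+0.191327+0.095663=1.8406

0 0 source 0.7500
1 5 load 1.2857
2 10 source 1.5536
3 15 load 1.7449
4 20 source 1.8406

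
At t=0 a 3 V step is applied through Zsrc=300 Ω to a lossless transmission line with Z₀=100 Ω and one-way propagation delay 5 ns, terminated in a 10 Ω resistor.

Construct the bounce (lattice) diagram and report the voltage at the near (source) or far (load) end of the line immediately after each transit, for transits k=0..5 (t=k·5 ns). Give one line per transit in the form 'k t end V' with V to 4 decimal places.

0 0 source 0.7500
1 5 load 0.1364
2 10 source -0.1705
3 15 load 0.0806
4 20 source 0.2061
5 25 load 0.1034

Γ_L=-0.818182, Γ_S=0.500000; launch V₁=3·100/400=0.750000
k=0 src: V=0.7500
k=1 load: inc=0.750000, refl=0.750000·-0.818182=-0.6136; V=0.000000+0.750000+-0.613636=0.1364
k=2 src: inc=-0.613636, refl=-0.613636·0.500000=-0.3068; V=0.750000+-0.613636+-0.306818=-0.1705
k=3 load: inc=-0.306818, refl=-0.306818·-0.818182=0.2510; V=0.136364+-0.306818+0.251033=0.0806
k=4 src: inc=0.251033, refl=0.251033·0.500000=0.1255; V=-0.170455+0.251033+0.125517=0.2061
k=5 load: inc=0.125517, refl=0.125517·-0.818182=-0.1027; V=0.080579+0.125517+-0.102695=0.1034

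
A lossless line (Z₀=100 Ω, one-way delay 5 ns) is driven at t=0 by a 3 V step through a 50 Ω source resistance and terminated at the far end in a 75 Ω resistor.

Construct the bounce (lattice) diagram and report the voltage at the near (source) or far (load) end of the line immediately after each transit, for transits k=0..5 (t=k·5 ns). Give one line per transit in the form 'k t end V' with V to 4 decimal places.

0 0 source 2.0000
1 5 load 1.7143
2 10 source 1.8095
3 15 load 1.7959
4 20 source 1.8005
5 25 load 1.7998

Γ_L=-0.142857, Γ_S=-0.333333; launch V₁=3·100/150=2.000000
k=0 src: V=2.0000
k=1 load: inc=2.000000, refl=2.000000·-0.142857=-0.2857; V=0.000000+2.000000+-0.285714=1.7143
k=2 src: inc=-0.285714, refl=-0.285714·-0.333333=0.0952; V=2.000000+-0.285714+0.095238=1.8095
k=3 load: inc=0.095238, refl=0.095238·-0.142857=-0.0136; V=1.714286+0.095238+-0.013605=1.7959
k=4 src: inc=-0.013605, refl=-0.013605·-0.333333=0.0045; V=1.809524+-0.013605+0.004535=1.8005
k=5 load: inc=0.004535, refl=0.004535·-0.142857=-0.0006; V=1.795918+0.004535+-0.000648=1.7998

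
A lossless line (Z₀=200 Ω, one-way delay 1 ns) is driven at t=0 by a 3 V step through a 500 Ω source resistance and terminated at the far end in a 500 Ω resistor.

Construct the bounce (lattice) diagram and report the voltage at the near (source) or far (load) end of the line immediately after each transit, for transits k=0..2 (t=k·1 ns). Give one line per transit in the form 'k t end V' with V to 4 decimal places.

0 0 source 0.8571
1 1 load 1.2245
2 2 source 1.3819

Γ_L=0.428571, Γ_S=0.428571; launch V₁=3·200/700=0.857143
k=0 src: V=0.8571
k=1 load: inc=0.857143, refl=0.857143·0.428571=0.3673; V=0.000000+0.857143+0.367347=1.2245
k=2 src: inc=0.367347, refl=0.367347·0.428571=0.1574; V=0.857143+0.367347+0.157434=1.3819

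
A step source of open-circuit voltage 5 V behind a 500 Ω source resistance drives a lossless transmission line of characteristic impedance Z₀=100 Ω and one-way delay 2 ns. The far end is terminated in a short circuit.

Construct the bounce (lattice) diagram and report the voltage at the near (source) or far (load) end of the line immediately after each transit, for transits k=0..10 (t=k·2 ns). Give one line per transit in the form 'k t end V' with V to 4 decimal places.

Γ_L=-1.000000, Γ_S=0.666667; launch V₁=5·100/600=0.833333
k=0 src: V=0.8333
k=1 load: inc=0.833333, refl=0.833333·-1.000000=-0.8333; V=0.000000+0.833333+-0.833333=0.0000
k=2 src: inc=-0.833333, refl=-0.833333·0.666667=-0.5556; V=0.833333+-0.833333+-0.555556=-0.5556
k=3 load: inc=-0.555556, refl=-0.555556·-1.000000=0.5556; V=0.000000+-0.555556+0.555556=0.0000
k=4 src: inc=0.555556, refl=0.555556·0.666667=0.3704; V=-0.555556+0.555556+0.370370=0.3704
k=5 load: inc=0.370370, refl=0.370370·-1.000000=-0.3704; V=0.000000+0.370370+-0.370370=0.0000
k=6 src: inc=-0.370370, refl=-0.370370·0.666667=-0.2469; V=0.370370+-0.370370+-0.246914=-0.2469
k=7 load: inc=-0.246914, refl=-0.246914·-1.000000=0.2469; V=0.000000+-0.246914+0.246914=0.0000
k=8 src: inc=0.246914, refl=0.246914·0.666667=0.1646; V=-0.246914+0.246914+0.164609=0.1646
k=9 load: inc=0.164609, refl=0.164609·-1.000000=-0.1646; V=0.000000+0.164609+-0.164609=0.0000
k=10 src: inc=-0.164609, refl=-0.164609·0.666667=-0.1097; V=0.164609+-0.164609+-0.109739=-0.1097

0 0 source 0.8333
1 2 load 0.0000
2 4 source -0.5556
3 6 load 0.0000
4 8 source 0.3704
5 10 load 0.0000
6 12 source -0.2469
7 14 load 0.0000
8 16 source 0.1646
9 18 load 0.0000
10 20 source -0.1097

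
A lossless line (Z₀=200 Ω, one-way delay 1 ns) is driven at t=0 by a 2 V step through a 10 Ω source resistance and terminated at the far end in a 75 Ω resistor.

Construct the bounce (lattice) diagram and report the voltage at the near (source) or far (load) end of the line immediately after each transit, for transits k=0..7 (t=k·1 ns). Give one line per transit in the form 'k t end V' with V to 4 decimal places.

Γ_L=-0.454545, Γ_S=-0.904762; launch V₁=2·200/210=1.904762
k=0 src: V=1.9048
k=1 load: inc=1.904762, refl=1.904762·-0.454545=-0.8658; V=0.000000+1.904762+-0.865801=1.0390
k=2 src: inc=-0.865801, refl=-0.865801·-0.904762=0.7833; V=1.904762+-0.865801+0.783344=1.8223
k=3 load: inc=0.783344, refl=0.783344·-0.454545=-0.3561; V=1.038961+0.783344+-0.356065=1.4662
k=4 src: inc=-0.356065, refl=-0.356065·-0.904762=0.3222; V=1.822305+-0.356065+0.322154=1.7884
k=5 load: inc=0.322154, refl=0.322154·-0.454545=-0.1464; V=1.466239+0.322154+-0.146434=1.6420
k=6 src: inc=-0.146434, refl=-0.146434·-0.904762=0.1325; V=1.788394+-0.146434+0.132488=1.7744
k=7 load: inc=0.132488, refl=0.132488·-0.454545=-0.0602; V=1.641960+0.132488+-0.060222=1.7142

0 0 source 1.9048
1 1 load 1.0390
2 2 source 1.8223
3 3 load 1.4662
4 4 source 1.7884
5 5 load 1.6420
6 6 source 1.7744
7 7 load 1.7142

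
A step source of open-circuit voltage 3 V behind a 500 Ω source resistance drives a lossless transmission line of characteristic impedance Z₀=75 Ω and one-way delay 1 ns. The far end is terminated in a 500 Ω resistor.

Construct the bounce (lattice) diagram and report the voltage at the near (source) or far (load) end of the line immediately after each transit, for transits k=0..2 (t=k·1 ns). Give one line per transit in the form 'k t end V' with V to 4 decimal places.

0 0 source 0.3913
1 1 load 0.6805
2 2 source 0.8943

Γ_L=0.739130, Γ_S=0.739130; launch V₁=3·75/575=0.391304
k=0 src: V=0.3913
k=1 load: inc=0.391304, refl=0.391304·0.739130=0.2892; V=0.000000+0.391304+0.289225=0.6805
k=2 src: inc=0.289225, refl=0.289225·0.739130=0.2138; V=0.391304+0.289225+0.213775=0.8943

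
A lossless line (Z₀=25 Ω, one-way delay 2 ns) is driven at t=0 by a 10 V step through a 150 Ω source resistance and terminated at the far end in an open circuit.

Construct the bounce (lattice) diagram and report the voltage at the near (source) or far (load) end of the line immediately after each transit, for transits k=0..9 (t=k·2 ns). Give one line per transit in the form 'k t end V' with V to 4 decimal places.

0 0 source 1.4286
1 2 load 2.8571
2 4 source 3.8776
3 6 load 4.8980
4 8 source 5.6268
5 10 load 6.3557
6 12 source 6.8763
7 14 load 7.3969
8 16 source 7.7688
9 18 load 8.1407

Γ_L=1.000000, Γ_S=0.714286; launch V₁=10·25/175=1.428571
k=0 src: V=1.4286
k=1 load: inc=1.428571, refl=1.428571·1.000000=1.4286; V=0.000000+1.428571+1.428571=2.8571
k=2 src: inc=1.428571, refl=1.428571·0.714286=1.0204; V=1.428571+1.428571+1.020408=3.8776
k=3 load: inc=1.020408, refl=1.020408·1.000000=1.0204; V=2.857143+1.020408+1.020408=4.8980
k=4 src: inc=1.020408, refl=1.020408·0.714286=0.7289; V=3.877551+1.020408+0.728863=5.6268
k=5 load: inc=0.728863, refl=0.728863·1.000000=0.7289; V=4.897959+0.728863+0.728863=6.3557
k=6 src: inc=0.728863, refl=0.728863·0.714286=0.5206; V=5.626822+0.728863+0.520616=6.8763
k=7 load: inc=0.520616, refl=0.520616·1.000000=0.5206; V=6.355685+0.520616+0.520616=7.3969
k=8 src: inc=0.520616, refl=0.520616·0.714286=0.3719; V=6.876302+0.520616+0.371869=7.7688
k=9 load: inc=0.371869, refl=0.371869·1.000000=0.3719; V=7.396918+0.371869+0.371869=8.1407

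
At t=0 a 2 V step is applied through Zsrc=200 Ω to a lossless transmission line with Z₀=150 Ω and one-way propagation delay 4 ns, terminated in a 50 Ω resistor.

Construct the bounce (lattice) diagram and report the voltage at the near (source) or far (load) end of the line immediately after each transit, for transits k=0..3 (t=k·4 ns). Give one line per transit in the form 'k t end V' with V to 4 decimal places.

0 0 source 0.8571
1 4 load 0.4286
2 8 source 0.3673
3 12 load 0.3980

Γ_L=-0.500000, Γ_S=0.142857; launch V₁=2·150/350=0.857143
k=0 src: V=0.8571
k=1 load: inc=0.857143, refl=0.857143·-0.500000=-0.4286; V=0.000000+0.857143+-0.428571=0.4286
k=2 src: inc=-0.428571, refl=-0.428571·0.142857=-0.0612; V=0.857143+-0.428571+-0.061224=0.3673
k=3 load: inc=-0.061224, refl=-0.061224·-0.500000=0.0306; V=0.428571+-0.061224+0.030612=0.3980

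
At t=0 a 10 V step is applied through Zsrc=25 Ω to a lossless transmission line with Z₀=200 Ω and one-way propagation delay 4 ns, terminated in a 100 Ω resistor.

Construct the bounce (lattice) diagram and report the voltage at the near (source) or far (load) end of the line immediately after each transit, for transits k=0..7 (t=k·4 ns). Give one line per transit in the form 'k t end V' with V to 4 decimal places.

0 0 source 8.8889
1 4 load 5.9259
2 8 source 8.2305
3 12 load 7.4623
4 16 source 8.0597
5 20 load 7.8606
6 24 source 8.0155
7 28 load 7.9639

Γ_L=-0.333333, Γ_S=-0.777778; launch V₁=10·200/225=8.888889
k=0 src: V=8.8889
k=1 load: inc=8.888889, refl=8.888889·-0.333333=-2.9630; V=0.000000+8.888889+-2.962963=5.9259
k=2 src: inc=-2.962963, refl=-2.962963·-0.777778=2.3045; V=8.888889+-2.962963+2.304527=8.2305
k=3 load: inc=2.304527, refl=2.304527·-0.333333=-0.7682; V=5.925926+2.304527+-0.768176=7.4623
k=4 src: inc=-0.768176, refl=-0.768176·-0.777778=0.5975; V=8.230453+-0.768176+0.597470=8.0597
k=5 load: inc=0.597470, refl=0.597470·-0.333333=-0.1992; V=7.462277+0.597470+-0.199157=7.8606
k=6 src: inc=-0.199157, refl=-0.199157·-0.777778=0.1549; V=8.059747+-0.199157+0.154900=8.0155
k=7 load: inc=0.154900, refl=0.154900·-0.333333=-0.0516; V=7.860590+0.154900+-0.051633=7.9639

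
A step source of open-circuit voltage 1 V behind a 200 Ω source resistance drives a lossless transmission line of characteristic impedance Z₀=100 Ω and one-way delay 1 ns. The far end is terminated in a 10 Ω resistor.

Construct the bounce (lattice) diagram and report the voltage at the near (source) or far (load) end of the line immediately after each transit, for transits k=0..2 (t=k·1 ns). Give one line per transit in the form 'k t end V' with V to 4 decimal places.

0 0 source 0.3333
1 1 load 0.0606
2 2 source -0.0303

Γ_L=-0.818182, Γ_S=0.333333; launch V₁=1·100/300=0.333333
k=0 src: V=0.3333
k=1 load: inc=0.333333, refl=0.333333·-0.818182=-0.2727; V=0.000000+0.333333+-0.272727=0.0606
k=2 src: inc=-0.272727, refl=-0.272727·0.333333=-0.0909; V=0.333333+-0.272727+-0.090909=-0.0303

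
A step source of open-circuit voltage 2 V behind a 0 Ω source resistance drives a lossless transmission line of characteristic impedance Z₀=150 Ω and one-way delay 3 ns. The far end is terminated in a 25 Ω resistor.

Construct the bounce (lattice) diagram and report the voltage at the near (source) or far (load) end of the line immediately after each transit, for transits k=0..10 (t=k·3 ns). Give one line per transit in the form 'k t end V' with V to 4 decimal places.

Γ_L=-0.714286, Γ_S=-1.000000; launch V₁=2·150/150=2.000000
k=0 src: V=2.0000
k=1 load: inc=2.000000, refl=2.000000·-0.714286=-1.4286; V=0.000000+2.000000+-1.428571=0.5714
k=2 src: inc=-1.428571, refl=-1.428571·-1.000000=1.4286; V=2.000000+-1.428571+1.428571=2.0000
k=3 load: inc=1.428571, refl=1.428571·-0.714286=-1.0204; V=0.571429+1.428571+-1.020408=0.9796
k=4 src: inc=-1.020408, refl=-1.020408·-1.000000=1.0204; V=2.000000+-1.020408+1.020408=2.0000
k=5 load: inc=1.020408, refl=1.020408·-0.714286=-0.7289; V=0.979592+1.020408+-0.728863=1.2711
k=6 src: inc=-0.728863, refl=-0.728863·-1.000000=0.7289; V=2.000000+-0.728863+0.728863=2.0000
k=7 load: inc=0.728863, refl=0.728863·-0.714286=-0.5206; V=1.271137+0.728863+-0.520616=1.4794
k=8 src: inc=-0.520616, refl=-0.520616·-1.000000=0.5206; V=2.000000+-0.520616+0.520616=2.0000
k=9 load: inc=0.520616, refl=0.520616·-0.714286=-0.3719; V=1.479384+0.520616+-0.371869=1.6281
k=10 src: inc=-0.371869, refl=-0.371869·-1.000000=0.3719; V=2.000000+-0.371869+0.371869=2.0000

0 0 source 2.0000
1 3 load 0.5714
2 6 source 2.0000
3 9 load 0.9796
4 12 source 2.0000
5 15 load 1.2711
6 18 source 2.0000
7 21 load 1.4794
8 24 source 2.0000
9 27 load 1.6281
10 30 source 2.0000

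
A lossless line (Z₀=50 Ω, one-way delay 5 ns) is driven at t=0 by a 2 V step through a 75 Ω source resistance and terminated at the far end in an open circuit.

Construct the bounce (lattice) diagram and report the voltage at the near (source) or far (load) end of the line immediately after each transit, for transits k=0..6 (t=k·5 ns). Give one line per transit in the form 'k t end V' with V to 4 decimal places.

Γ_L=1.000000, Γ_S=0.200000; launch V₁=2·50/125=0.800000
k=0 src: V=0.8000
k=1 load: inc=0.800000, refl=0.800000·1.000000=0.8000; V=0.000000+0.800000+0.800000=1.6000
k=2 src: inc=0.800000, refl=0.800000·0.200000=0.1600; V=0.800000+0.800000+0.160000=1.7600
k=3 load: inc=0.160000, refl=0.160000·1.000000=0.1600; V=1.600000+0.160000+0.160000=1.9200
k=4 src: inc=0.160000, refl=0.160000·0.200000=0.0320; V=1.760000+0.160000+0.032000=1.9520
k=5 load: inc=0.032000, refl=0.032000·1.000000=0.0320; V=1.920000+0.032000+0.032000=1.9840
k=6 src: inc=0.032000, refl=0.032000·0.200000=0.0064; V=1.952000+0.032000+0.006400=1.9904

0 0 source 0.8000
1 5 load 1.6000
2 10 source 1.7600
3 15 load 1.9200
4 20 source 1.9520
5 25 load 1.9840
6 30 source 1.9904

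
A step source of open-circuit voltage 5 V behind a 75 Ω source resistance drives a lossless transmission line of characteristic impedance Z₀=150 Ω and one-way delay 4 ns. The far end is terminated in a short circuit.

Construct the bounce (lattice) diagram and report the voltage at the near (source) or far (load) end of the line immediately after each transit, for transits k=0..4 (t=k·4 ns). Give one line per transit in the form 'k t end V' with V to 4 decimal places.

Γ_L=-1.000000, Γ_S=-0.333333; launch V₁=5·150/225=3.333333
k=0 src: V=3.3333
k=1 load: inc=3.333333, refl=3.333333·-1.000000=-3.3333; V=0.000000+3.333333+-3.333333=0.0000
k=2 src: inc=-3.333333, refl=-3.333333·-0.333333=1.1111; V=3.333333+-3.333333+1.111111=1.1111
k=3 load: inc=1.111111, refl=1.111111·-1.000000=-1.1111; V=0.000000+1.111111+-1.111111=0.0000
k=4 src: inc=-1.111111, refl=-1.111111·-0.333333=0.3704; V=1.111111+-1.111111+0.370370=0.3704

0 0 source 3.3333
1 4 load 0.0000
2 8 source 1.1111
3 12 load 0.0000
4 16 source 0.3704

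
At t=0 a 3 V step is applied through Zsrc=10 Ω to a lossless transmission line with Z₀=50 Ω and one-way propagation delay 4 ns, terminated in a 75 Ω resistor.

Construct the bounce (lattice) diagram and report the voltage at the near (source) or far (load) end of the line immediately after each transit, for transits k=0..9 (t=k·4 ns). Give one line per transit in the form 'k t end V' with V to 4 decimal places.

Γ_L=0.200000, Γ_S=-0.666667; launch V₁=3·50/60=2.500000
k=0 src: V=2.5000
k=1 load: inc=2.500000, refl=2.500000·0.200000=0.5000; V=0.000000+2.500000+0.500000=3.0000
k=2 src: inc=0.500000, refl=0.500000·-0.666667=-0.3333; V=2.500000+0.500000+-0.333333=2.6667
k=3 load: inc=-0.333333, refl=-0.333333·0.200000=-0.0667; V=3.000000+-0.333333+-0.066667=2.6000
k=4 src: inc=-0.066667, refl=-0.066667·-0.666667=0.0444; V=2.666667+-0.066667+0.044444=2.6444
k=5 load: inc=0.044444, refl=0.044444·0.200000=0.0089; V=2.600000+0.044444+0.008889=2.6533
k=6 src: inc=0.008889, refl=0.008889·-0.666667=-0.0059; V=2.644444+0.008889+-0.005926=2.6474
k=7 load: inc=-0.005926, refl=-0.005926·0.200000=-0.0012; V=2.653333+-0.005926+-0.001185=2.6462
k=8 src: inc=-0.001185, refl=-0.001185·-0.666667=0.0008; V=2.647407+-0.001185+0.000790=2.6470
k=9 load: inc=0.000790, refl=0.000790·0.200000=0.0002; V=2.646222+0.000790+0.000158=2.6472

0 0 source 2.5000
1 4 load 3.0000
2 8 source 2.6667
3 12 load 2.6000
4 16 source 2.6444
5 20 load 2.6533
6 24 source 2.6474
7 28 load 2.6462
8 32 source 2.6470
9 36 load 2.6472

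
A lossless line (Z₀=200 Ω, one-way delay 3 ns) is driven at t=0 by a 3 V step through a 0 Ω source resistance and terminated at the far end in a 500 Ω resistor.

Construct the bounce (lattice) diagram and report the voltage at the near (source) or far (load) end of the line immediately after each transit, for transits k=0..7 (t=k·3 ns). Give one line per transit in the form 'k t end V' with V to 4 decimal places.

0 0 source 3.0000
1 3 load 4.2857
2 6 source 3.0000
3 9 load 2.4490
4 12 source 3.0000
5 15 load 3.2362
6 18 source 3.0000
7 21 load 2.8988

Γ_L=0.428571, Γ_S=-1.000000; launch V₁=3·200/200=3.000000
k=0 src: V=3.0000
k=1 load: inc=3.000000, refl=3.000000·0.428571=1.2857; V=0.000000+3.000000+1.285714=4.2857
k=2 src: inc=1.285714, refl=1.285714·-1.000000=-1.2857; V=3.000000+1.285714+-1.285714=3.0000
k=3 load: inc=-1.285714, refl=-1.285714·0.428571=-0.5510; V=4.285714+-1.285714+-0.551020=2.4490
k=4 src: inc=-0.551020, refl=-0.551020·-1.000000=0.5510; V=3.000000+-0.551020+0.551020=3.0000
k=5 load: inc=0.551020, refl=0.551020·0.428571=0.2362; V=2.448980+0.551020+0.236152=3.2362
k=6 src: inc=0.236152, refl=0.236152·-1.000000=-0.2362; V=3.000000+0.236152+-0.236152=3.0000
k=7 load: inc=-0.236152, refl=-0.236152·0.428571=-0.1012; V=3.236152+-0.236152+-0.101208=2.8988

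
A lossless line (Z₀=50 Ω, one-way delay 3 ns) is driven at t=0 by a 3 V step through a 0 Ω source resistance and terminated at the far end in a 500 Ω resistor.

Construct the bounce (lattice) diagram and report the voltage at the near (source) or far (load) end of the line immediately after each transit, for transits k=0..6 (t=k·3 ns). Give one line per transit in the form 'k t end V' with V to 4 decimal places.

Γ_L=0.818182, Γ_S=-1.000000; launch V₁=3·50/50=3.000000
k=0 src: V=3.0000
k=1 load: inc=3.000000, refl=3.000000·0.818182=2.4545; V=0.000000+3.000000+2.454545=5.4545
k=2 src: inc=2.454545, refl=2.454545·-1.000000=-2.4545; V=3.000000+2.454545+-2.454545=3.0000
k=3 load: inc=-2.454545, refl=-2.454545·0.818182=-2.0083; V=5.454545+-2.454545+-2.008264=0.9917
k=4 src: inc=-2.008264, refl=-2.008264·-1.000000=2.0083; V=3.000000+-2.008264+2.008264=3.0000
k=5 load: inc=2.008264, refl=2.008264·0.818182=1.6431; V=0.991736+2.008264+1.643125=4.6431
k=6 src: inc=1.643125, refl=1.643125·-1.000000=-1.6431; V=3.000000+1.643125+-1.643125=3.0000

0 0 source 3.0000
1 3 load 5.4545
2 6 source 3.0000
3 9 load 0.9917
4 12 source 3.0000
5 15 load 4.6431
6 18 source 3.0000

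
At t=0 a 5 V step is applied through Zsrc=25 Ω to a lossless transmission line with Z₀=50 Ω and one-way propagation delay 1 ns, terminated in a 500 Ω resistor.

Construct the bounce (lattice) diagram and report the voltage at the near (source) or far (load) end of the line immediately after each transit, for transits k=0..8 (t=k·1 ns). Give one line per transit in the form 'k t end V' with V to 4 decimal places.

0 0 source 3.3333
1 1 load 6.0606
2 2 source 5.1515
3 3 load 4.4077
4 4 source 4.6556
5 5 load 4.8585
6 6 source 4.7909
7 7 load 4.7356
8 8 source 4.7540

Γ_L=0.818182, Γ_S=-0.333333; launch V₁=5·50/75=3.333333
k=0 src: V=3.3333
k=1 load: inc=3.333333, refl=3.333333·0.818182=2.7273; V=0.000000+3.333333+2.727273=6.0606
k=2 src: inc=2.727273, refl=2.727273·-0.333333=-0.9091; V=3.333333+2.727273+-0.909091=5.1515
k=3 load: inc=-0.909091, refl=-0.909091·0.818182=-0.7438; V=6.060606+-0.909091+-0.743802=4.4077
k=4 src: inc=-0.743802, refl=-0.743802·-0.333333=0.2479; V=5.151515+-0.743802+0.247934=4.6556
k=5 load: inc=0.247934, refl=0.247934·0.818182=0.2029; V=4.407713+0.247934+0.202855=4.8585
k=6 src: inc=0.202855, refl=0.202855·-0.333333=-0.0676; V=4.655647+0.202855+-0.067618=4.7909
k=7 load: inc=-0.067618, refl=-0.067618·0.818182=-0.0553; V=4.858502+-0.067618+-0.055324=4.7356
k=8 src: inc=-0.055324, refl=-0.055324·-0.333333=0.0184; V=4.790884+-0.055324+0.018441=4.7540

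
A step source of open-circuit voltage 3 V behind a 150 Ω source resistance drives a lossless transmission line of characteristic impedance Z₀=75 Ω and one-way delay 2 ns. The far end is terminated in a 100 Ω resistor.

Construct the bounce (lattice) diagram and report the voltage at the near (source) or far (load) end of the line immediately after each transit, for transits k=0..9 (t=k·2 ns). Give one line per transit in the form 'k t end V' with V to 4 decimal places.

Γ_L=0.142857, Γ_S=0.333333; launch V₁=3·75/225=1.000000
k=0 src: V=1.0000
k=1 load: inc=1.000000, refl=1.000000·0.142857=0.1429; V=0.000000+1.000000+0.142857=1.1429
k=2 src: inc=0.142857, refl=0.142857·0.333333=0.0476; V=1.000000+0.142857+0.047619=1.1905
k=3 load: inc=0.047619, refl=0.047619·0.142857=0.0068; V=1.142857+0.047619+0.006803=1.1973
k=4 src: inc=0.006803, refl=0.006803·0.333333=0.0023; V=1.190476+0.006803+0.002268=1.1995
k=5 load: inc=0.002268, refl=0.002268·0.142857=0.0003; V=1.197279+0.002268+0.000324=1.1999
k=6 src: inc=0.000324, refl=0.000324·0.333333=0.0001; V=1.199546+0.000324+0.000108=1.2000
k=7 load: inc=0.000108, refl=0.000108·0.142857=0.0000; V=1.199870+0.000108+0.000015=1.2000
k=8 src: inc=0.000015, refl=0.000015·0.333333=0.0000; V=1.199978+0.000015+0.000005=1.2000
k=9 load: inc=0.000005, refl=0.000005·0.142857=0.0000; V=1.199994+0.000005+0.000001=1.2000

0 0 source 1.0000
1 2 load 1.1429
2 4 source 1.1905
3 6 load 1.1973
4 8 source 1.1995
5 10 load 1.1999
6 12 source 1.2000
7 14 load 1.2000
8 16 source 1.2000
9 18 load 1.2000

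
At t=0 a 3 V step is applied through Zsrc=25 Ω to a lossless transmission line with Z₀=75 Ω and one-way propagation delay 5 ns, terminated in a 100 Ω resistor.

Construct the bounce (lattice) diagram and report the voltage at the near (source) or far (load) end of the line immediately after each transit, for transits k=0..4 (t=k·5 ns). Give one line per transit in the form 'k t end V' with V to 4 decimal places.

Γ_L=0.142857, Γ_S=-0.500000; launch V₁=3·75/100=2.250000
k=0 src: V=2.2500
k=1 load: inc=2.250000, refl=2.250000·0.142857=0.3214; V=0.000000+2.250000+0.321429=2.5714
k=2 src: inc=0.321429, refl=0.321429·-0.500000=-0.1607; V=2.250000+0.321429+-0.160714=2.4107
k=3 load: inc=-0.160714, refl=-0.160714·0.142857=-0.0230; V=2.571429+-0.160714+-0.022959=2.3878
k=4 src: inc=-0.022959, refl=-0.022959·-0.500000=0.0115; V=2.410714+-0.022959+0.011480=2.3992

0 0 source 2.2500
1 5 load 2.5714
2 10 source 2.4107
3 15 load 2.3878
4 20 source 2.3992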